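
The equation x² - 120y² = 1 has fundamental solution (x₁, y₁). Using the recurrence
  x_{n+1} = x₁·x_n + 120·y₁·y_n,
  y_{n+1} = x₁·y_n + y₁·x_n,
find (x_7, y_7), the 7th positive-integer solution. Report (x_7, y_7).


Step 1: Find the fundamental solution (x₁, y₁) of x² - 120y² = 1.
  Expand √120 as a continued fraction. a₀ = ⌊√120⌋ = 10; iterate m_{k+1} = d_k·a_k − m_k, d_{k+1} = (120 − m_{k+1}²)/d_k, a_{k+1} = ⌊(a₀ + m_{k+1})/d_{k+1}⌋ (starting m₀ = 0, d₀ = 1), with convergents p_k = a_k·p_{k-1} + p_{k-2}, q_k = a_k·q_{k-1} + q_{k-2} (p₋₁ = 1, q₋₁ = 0):
  k = 0: a₀ = 10; p₀/q₀ = 10/1; p₀² − 120·q₀² = 100 − 120 = -20.
  k = 1: m = 10, d = 20, a = ⌊(10 + 10)/20⌋ = 1; p/q = (1·10 + 1)/(1·1 + 0) = 11/1; p² − 120·q² = 121 − 120 = 1.
  The first convergent with p² − 120·q² = 1 gives the fundamental solution (x₁, y₁) = (11, 1).
Step 2: Apply the recurrence (x_{n+1}, y_{n+1}) = (x₁x_n + 120y₁y_n, x₁y_n + y₁x_n) repeatedly.
  From (x_1, y_1) = (11, 1): x_2 = 11·11 + 120·1·1 = 241; y_2 = 11·1 + 1·11 = 22.
  From (x_2, y_2) = (241, 22): x_3 = 11·241 + 120·1·22 = 5291; y_3 = 11·22 + 1·241 = 483.
  From (x_3, y_3) = (5291, 483): x_4 = 11·5291 + 120·1·483 = 116161; y_4 = 11·483 + 1·5291 = 10604.
  From (x_4, y_4) = (116161, 10604): x_5 = 11·116161 + 120·1·10604 = 2550251; y_5 = 11·10604 + 1·116161 = 232805.
  From (x_5, y_5) = (2550251, 232805): x_6 = 11·2550251 + 120·1·232805 = 55989361; y_6 = 11·232805 + 1·2550251 = 5111106.
  From (x_6, y_6) = (55989361, 5111106): x_7 = 11·55989361 + 120·1·5111106 = 1229215691; y_7 = 11·5111106 + 1·55989361 = 112211527.
Step 3: Verify x_7² - 120·y_7² = 1510971215000607481 - 1510971215000607480 = 1 (should be 1). ✓

(x_1, y_1) = (11, 1); (x_7, y_7) = (1229215691, 112211527).


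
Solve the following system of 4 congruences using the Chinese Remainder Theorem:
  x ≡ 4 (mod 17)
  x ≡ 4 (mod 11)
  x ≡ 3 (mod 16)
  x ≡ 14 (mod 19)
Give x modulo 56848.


Product of moduli M = 17 · 11 · 16 · 19 = 56848.
Merge one congruence at a time:
  Start: x ≡ 4 (mod 17).
  Combine with x ≡ 4 (mod 11); new modulus lcm = 187.
    Write x = 4 + 17·t and substitute into x ≡ 4 (mod 11): 17·t ≡ 4 − 4 = 0 (mod 11).
    Reduce coefficients mod 11: 6·t ≡ 0 (mod 11).
    The inverse of 6 mod 11 is 2 (since 6·2 = 12 = 1·11 + 1), so t ≡ 2·0 = 0 ≡ 0 (mod 11).
    Then x = 4 + 17·0 = 4, valid modulo lcm(17, 11) = 187: x ≡ 4 (mod 187).
  Combine with x ≡ 3 (mod 16); new modulus lcm = 2992.
    Write x = 4 + 187·t and substitute into x ≡ 3 (mod 16): 187·t ≡ 3 − 4 = -1 (mod 16).
    Reduce coefficients mod 16: 11·t ≡ 15 (mod 16).
    The inverse of 11 mod 16 is 3 (since 11·3 = 33 = 2·16 + 1), so t ≡ 3·15 = 45 ≡ 13 (mod 16).
    Then x = 4 + 187·13 = 2435, valid modulo lcm(187, 16) = 2992: x ≡ 2435 (mod 2992).
  Combine with x ≡ 14 (mod 19); new modulus lcm = 56848.
    Write x = 2435 + 2992·t and substitute into x ≡ 14 (mod 19): 2992·t ≡ 14 − 2435 = -2421 (mod 19).
    Reduce coefficients mod 19: 9·t ≡ 11 (mod 19).
    The inverse of 9 mod 19 is 17 (since 9·17 = 153 = 8·19 + 1), so t ≡ 17·11 = 187 ≡ 16 (mod 19).
    Then x = 2435 + 2992·16 = 50307, valid modulo lcm(2992, 19) = 56848: x ≡ 50307 (mod 56848).
Verify against each original: 50307 mod 17 = 4, 50307 mod 11 = 4, 50307 mod 16 = 3, 50307 mod 19 = 14.

x ≡ 50307 (mod 56848).


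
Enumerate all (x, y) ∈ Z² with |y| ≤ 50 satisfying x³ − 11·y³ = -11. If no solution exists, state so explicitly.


The equation is x³ - 11y³ = -11. For fixed y, x³ = 11·y³ − 11, so a solution requires the RHS to be a perfect cube.
Strategy: iterate y from -50 to 50, compute RHS = 11·y³ − 11, and check whether it is a (positive or negative) perfect cube.
Check small values of y:
  y = 0: RHS = -11 is not a perfect cube.
  y = 1: RHS = 0 = (0)³ ⇒ x = 0 works.
  y = -1: RHS = -22 is not a perfect cube.
  y = 2: RHS = 77 is not a perfect cube.
  y = -2: RHS = -99 is not a perfect cube.
  y = 3: RHS = 286 is not a perfect cube.
  y = -3: RHS = -308 is not a perfect cube.
Continuing the search up to |y| = 50 finds no further solutions beyond those listed.
Collected solutions: (0, 1).

Solutions (with |y| ≤ 50): (0, 1).


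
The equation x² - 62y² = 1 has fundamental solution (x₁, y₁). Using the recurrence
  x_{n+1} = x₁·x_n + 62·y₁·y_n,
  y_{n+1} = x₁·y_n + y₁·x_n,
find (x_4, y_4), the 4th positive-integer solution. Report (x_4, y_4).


Step 1: Find the fundamental solution (x₁, y₁) of x² - 62y² = 1.
  Expand √62 as a continued fraction. a₀ = ⌊√62⌋ = 7; iterate m_{k+1} = d_k·a_k − m_k, d_{k+1} = (62 − m_{k+1}²)/d_k, a_{k+1} = ⌊(a₀ + m_{k+1})/d_{k+1}⌋ (starting m₀ = 0, d₀ = 1), with convergents p_k = a_k·p_{k-1} + p_{k-2}, q_k = a_k·q_{k-1} + q_{k-2} (p₋₁ = 1, q₋₁ = 0):
  k = 0: a₀ = 7; p₀/q₀ = 7/1; p₀² − 62·q₀² = 49 − 62 = -13.
  k = 1: m = 7, d = 13, a = ⌊(7 + 7)/13⌋ = 1; p/q = (1·7 + 1)/(1·1 + 0) = 8/1; p² − 62·q² = 64 − 62 = 2.
  k = 2: m = 6, d = 2, a = ⌊(7 + 6)/2⌋ = 6; p/q = (6·8 + 7)/(6·1 + 1) = 55/7; p² − 62·q² = 3025 − 3038 = -13.
  k = 3: m = 6, d = 13, a = ⌊(7 + 6)/13⌋ = 1; p/q = (1·55 + 8)/(1·7 + 1) = 63/8; p² − 62·q² = 3969 − 3968 = 1.
  The first convergent with p² − 62·q² = 1 gives the fundamental solution (x₁, y₁) = (63, 8).
Step 2: Apply the recurrence (x_{n+1}, y_{n+1}) = (x₁x_n + 62y₁y_n, x₁y_n + y₁x_n) repeatedly.
  From (x_1, y_1) = (63, 8): x_2 = 63·63 + 62·8·8 = 7937; y_2 = 63·8 + 8·63 = 1008.
  From (x_2, y_2) = (7937, 1008): x_3 = 63·7937 + 62·8·1008 = 999999; y_3 = 63·1008 + 8·7937 = 127000.
  From (x_3, y_3) = (999999, 127000): x_4 = 63·999999 + 62·8·127000 = 125991937; y_4 = 63·127000 + 8·999999 = 16000992.
Step 3: Verify x_4² - 62·y_4² = 15873968189011969 - 15873968189011968 = 1 (should be 1). ✓

(x_1, y_1) = (63, 8); (x_4, y_4) = (125991937, 16000992).


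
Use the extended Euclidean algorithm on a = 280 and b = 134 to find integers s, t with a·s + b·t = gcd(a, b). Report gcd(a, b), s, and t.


Euclidean algorithm on (280, 134) — divide until remainder is 0:
  280 = 2 · 134 + 12
  134 = 11 · 12 + 2
  12 = 6 · 2 + 0
gcd(280, 134) = 2.
Track Bezout coefficients alongside the remainders: start with r₀ = 280 = a·1 + b·0 (s = 1, t = 0) and r₁ = 134 = a·0 + b·1 (s = 0, t = 1); each new remainder r_{k+1} = r_{k-1} − q_k·r_k inherits s_{k+1} = s_{k-1} − q_k·s_k, t_{k+1} = t_{k-1} − q_k·t_k, so r_k = a·s_k + b·t_k at every step:
  q = 2: r = 12, s = 1 − 2·0 = 1, t = 0 − 2·1 = -2  (check: 280·1 + 134·(-2) = 12)
  q = 11: r = 2, s = 0 − 11·1 = -11, t = 1 − 11·(-2) = 23  (check: 280·(-11) + 134·23 = 2)
The row with r = 2 (the gcd) gives the Bezout coefficients s = -11, t = 23.
Result: 280 · (-11) + 134 · (23) = 2.

gcd(280, 134) = 2; s = -11, t = 23 (check: 280·(-11) + 134·23 = 2).


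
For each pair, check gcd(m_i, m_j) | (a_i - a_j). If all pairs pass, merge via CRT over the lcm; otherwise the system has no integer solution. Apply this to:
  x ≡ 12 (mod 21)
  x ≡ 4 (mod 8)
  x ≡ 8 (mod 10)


Moduli 21, 8, 10 are not pairwise coprime, so CRT works modulo lcm(m_i) when all pairwise compatibility conditions hold.
Pairwise compatibility: gcd(m_i, m_j) must divide a_i - a_j for every pair.
Merge one congruence at a time:
  Start: x ≡ 12 (mod 21).
  Combine with x ≡ 4 (mod 8): gcd(21, 8) = 1; 4 - 12 = -8, which IS divisible by 1, so compatible.
    Write x = 12 + 21·t and substitute into x ≡ 4 (mod 8): 21·t ≡ 4 − 12 = -8 (mod 8).
    Reduce coefficients mod 8: 5·t ≡ 0 (mod 8).
    The inverse of 5 mod 8 is 5 (since 5·5 = 25 = 3·8 + 1), so t ≡ 5·0 = 0 ≡ 0 (mod 8).
    Then x = 12 + 21·0 = 12, valid modulo lcm(21, 8) = 168: x ≡ 12 (mod 168).
  Combine with x ≡ 8 (mod 10): gcd(168, 10) = 2; 8 - 12 = -4, which IS divisible by 2, so compatible.
    Write x = 12 + 168·t and substitute into x ≡ 8 (mod 10): 168·t ≡ 8 − 12 = -4 (mod 10).
    Divide the congruence (and modulus) by g = 2: 84·t ≡ -2 (mod 5).
    Reduce coefficients mod 5: 4·t ≡ 3 (mod 5).
    The inverse of 4 mod 5 is 4 (since 4·4 = 16 = 3·5 + 1), so t ≡ 4·3 = 12 ≡ 2 (mod 5).
    Then x = 12 + 168·2 = 348, valid modulo lcm(168, 10) = 840: x ≡ 348 (mod 840).
Verify: 348 mod 21 = 12, 348 mod 8 = 4, 348 mod 10 = 8.

x ≡ 348 (mod 840).


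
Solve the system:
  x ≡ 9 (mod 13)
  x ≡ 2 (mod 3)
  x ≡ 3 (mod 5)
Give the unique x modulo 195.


Moduli 13, 3, 5 are pairwise coprime; by CRT there is a unique solution modulo M = 13 · 3 · 5 = 195.
Solve pairwise, accumulating the modulus:
  Start with x ≡ 9 (mod 13).
  Combine with x ≡ 2 (mod 3): since gcd(13, 3) = 1, we get a unique residue mod 39.
    Write x = 9 + 13·t and substitute into x ≡ 2 (mod 3): 13·t ≡ 2 − 9 = -7 (mod 3).
    Reduce coefficients mod 3: 1·t ≡ 2 (mod 3).
    So t ≡ 2 (mod 3).
    Then x = 9 + 13·2 = 35, valid modulo lcm(13, 3) = 39: x ≡ 35 (mod 39).
  Combine with x ≡ 3 (mod 5): since gcd(39, 5) = 1, we get a unique residue mod 195.
    Write x = 35 + 39·t and substitute into x ≡ 3 (mod 5): 39·t ≡ 3 − 35 = -32 (mod 5).
    Reduce coefficients mod 5: 4·t ≡ 3 (mod 5).
    The inverse of 4 mod 5 is 4 (since 4·4 = 16 = 3·5 + 1), so t ≡ 4·3 = 12 ≡ 2 (mod 5).
    Then x = 35 + 39·2 = 113, valid modulo lcm(39, 5) = 195: x ≡ 113 (mod 195).
Verify: 113 mod 13 = 9 ✓, 113 mod 3 = 2 ✓, 113 mod 5 = 3 ✓.

x ≡ 113 (mod 195).


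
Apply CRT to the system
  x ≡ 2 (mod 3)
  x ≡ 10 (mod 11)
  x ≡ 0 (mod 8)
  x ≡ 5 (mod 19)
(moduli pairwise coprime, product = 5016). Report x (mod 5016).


Product of moduli M = 3 · 11 · 8 · 19 = 5016.
Merge one congruence at a time:
  Start: x ≡ 2 (mod 3).
  Combine with x ≡ 10 (mod 11); new modulus lcm = 33.
    Write x = 2 + 3·t and substitute into x ≡ 10 (mod 11): 3·t ≡ 10 − 2 = 8 (mod 11).
    The inverse of 3 mod 11 is 4 (since 3·4 = 12 = 1·11 + 1), so t ≡ 4·8 = 32 ≡ 10 (mod 11).
    Then x = 2 + 3·10 = 32, valid modulo lcm(3, 11) = 33: x ≡ 32 (mod 33).
  Combine with x ≡ 0 (mod 8); new modulus lcm = 264.
    Write x = 32 + 33·t and substitute into x ≡ 0 (mod 8): 33·t ≡ 0 − 32 = -32 (mod 8).
    Reduce coefficients mod 8: 1·t ≡ 0 (mod 8).
    So t ≡ 0 (mod 8).
    Then x = 32 + 33·0 = 32, valid modulo lcm(33, 8) = 264: x ≡ 32 (mod 264).
  Combine with x ≡ 5 (mod 19); new modulus lcm = 5016.
    Write x = 32 + 264·t and substitute into x ≡ 5 (mod 19): 264·t ≡ 5 − 32 = -27 (mod 19).
    Reduce coefficients mod 19: 17·t ≡ 11 (mod 19).
    The inverse of 17 mod 19 is 9 (since 17·9 = 153 = 8·19 + 1), so t ≡ 9·11 = 99 ≡ 4 (mod 19).
    Then x = 32 + 264·4 = 1088, valid modulo lcm(264, 19) = 5016: x ≡ 1088 (mod 5016).
Verify against each original: 1088 mod 3 = 2, 1088 mod 11 = 10, 1088 mod 8 = 0, 1088 mod 19 = 5.

x ≡ 1088 (mod 5016).


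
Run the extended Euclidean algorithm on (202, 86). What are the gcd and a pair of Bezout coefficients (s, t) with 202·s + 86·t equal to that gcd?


Euclidean algorithm on (202, 86) — divide until remainder is 0:
  202 = 2 · 86 + 30
  86 = 2 · 30 + 26
  30 = 1 · 26 + 4
  26 = 6 · 4 + 2
  4 = 2 · 2 + 0
gcd(202, 86) = 2.
Track Bezout coefficients alongside the remainders: start with r₀ = 202 = a·1 + b·0 (s = 1, t = 0) and r₁ = 86 = a·0 + b·1 (s = 0, t = 1); each new remainder r_{k+1} = r_{k-1} − q_k·r_k inherits s_{k+1} = s_{k-1} − q_k·s_k, t_{k+1} = t_{k-1} − q_k·t_k, so r_k = a·s_k + b·t_k at every step:
  q = 2: r = 30, s = 1 − 2·0 = 1, t = 0 − 2·1 = -2  (check: 202·1 + 86·(-2) = 30)
  q = 2: r = 26, s = 0 − 2·1 = -2, t = 1 − 2·(-2) = 5  (check: 202·(-2) + 86·5 = 26)
  q = 1: r = 4, s = 1 − 1·(-2) = 3, t = -2 − 1·5 = -7  (check: 202·3 + 86·(-7) = 4)
  q = 6: r = 2, s = -2 − 6·3 = -20, t = 5 − 6·(-7) = 47  (check: 202·(-20) + 86·47 = 2)
The row with r = 2 (the gcd) gives the Bezout coefficients s = -20, t = 47.
Result: 202 · (-20) + 86 · (47) = 2.

gcd(202, 86) = 2; s = -20, t = 47 (check: 202·(-20) + 86·47 = 2).


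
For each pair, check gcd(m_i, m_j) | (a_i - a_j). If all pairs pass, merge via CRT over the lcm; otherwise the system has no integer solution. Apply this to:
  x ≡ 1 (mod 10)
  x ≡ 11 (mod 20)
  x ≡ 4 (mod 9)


Moduli 10, 20, 9 are not pairwise coprime, so CRT works modulo lcm(m_i) when all pairwise compatibility conditions hold.
Pairwise compatibility: gcd(m_i, m_j) must divide a_i - a_j for every pair.
Merge one congruence at a time:
  Start: x ≡ 1 (mod 10).
  Combine with x ≡ 11 (mod 20): gcd(10, 20) = 10; 11 - 1 = 10, which IS divisible by 10, so compatible.
    Write x = 1 + 10·t and substitute into x ≡ 11 (mod 20): 10·t ≡ 11 − 1 = 10 (mod 20).
    Divide the congruence (and modulus) by g = 10: 1·t ≡ 1 (mod 2).
    So t ≡ 1 (mod 2).
    Then x = 1 + 10·1 = 11, valid modulo lcm(10, 20) = 20: x ≡ 11 (mod 20).
  Combine with x ≡ 4 (mod 9): gcd(20, 9) = 1; 4 - 11 = -7, which IS divisible by 1, so compatible.
    Write x = 11 + 20·t and substitute into x ≡ 4 (mod 9): 20·t ≡ 4 − 11 = -7 (mod 9).
    Reduce coefficients mod 9: 2·t ≡ 2 (mod 9).
    The inverse of 2 mod 9 is 5 (since 2·5 = 10 = 1·9 + 1), so t ≡ 5·2 = 10 ≡ 1 (mod 9).
    Then x = 11 + 20·1 = 31, valid modulo lcm(20, 9) = 180: x ≡ 31 (mod 180).
Verify: 31 mod 10 = 1, 31 mod 20 = 11, 31 mod 9 = 4.

x ≡ 31 (mod 180).


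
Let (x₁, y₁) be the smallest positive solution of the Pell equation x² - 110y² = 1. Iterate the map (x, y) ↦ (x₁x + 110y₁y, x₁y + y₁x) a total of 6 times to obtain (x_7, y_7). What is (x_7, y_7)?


Step 1: Find the fundamental solution (x₁, y₁) of x² - 110y² = 1.
  Expand √110 as a continued fraction. a₀ = ⌊√110⌋ = 10; iterate m_{k+1} = d_k·a_k − m_k, d_{k+1} = (110 − m_{k+1}²)/d_k, a_{k+1} = ⌊(a₀ + m_{k+1})/d_{k+1}⌋ (starting m₀ = 0, d₀ = 1), with convergents p_k = a_k·p_{k-1} + p_{k-2}, q_k = a_k·q_{k-1} + q_{k-2} (p₋₁ = 1, q₋₁ = 0):
  k = 0: a₀ = 10; p₀/q₀ = 10/1; p₀² − 110·q₀² = 100 − 110 = -10.
  k = 1: m = 10, d = 10, a = ⌊(10 + 10)/10⌋ = 2; p/q = (2·10 + 1)/(2·1 + 0) = 21/2; p² − 110·q² = 441 − 440 = 1.
  The first convergent with p² − 110·q² = 1 gives the fundamental solution (x₁, y₁) = (21, 2).
Step 2: Apply the recurrence (x_{n+1}, y_{n+1}) = (x₁x_n + 110y₁y_n, x₁y_n + y₁x_n) repeatedly.
  From (x_1, y_1) = (21, 2): x_2 = 21·21 + 110·2·2 = 881; y_2 = 21·2 + 2·21 = 84.
  From (x_2, y_2) = (881, 84): x_3 = 21·881 + 110·2·84 = 36981; y_3 = 21·84 + 2·881 = 3526.
  From (x_3, y_3) = (36981, 3526): x_4 = 21·36981 + 110·2·3526 = 1552321; y_4 = 21·3526 + 2·36981 = 148008.
  From (x_4, y_4) = (1552321, 148008): x_5 = 21·1552321 + 110·2·148008 = 65160501; y_5 = 21·148008 + 2·1552321 = 6212810.
  From (x_5, y_5) = (65160501, 6212810): x_6 = 21·65160501 + 110·2·6212810 = 2735188721; y_6 = 21·6212810 + 2·65160501 = 260790012.
  From (x_6, y_6) = (2735188721, 260790012): x_7 = 21·2735188721 + 110·2·260790012 = 114812765781; y_7 = 21·260790012 + 2·2735188721 = 10946967694.
Step 3: Verify x_7² - 110·y_7² = 13181971186282764539961 - 13181971186282764539960 = 1 (should be 1). ✓

(x_1, y_1) = (21, 2); (x_7, y_7) = (114812765781, 10946967694).


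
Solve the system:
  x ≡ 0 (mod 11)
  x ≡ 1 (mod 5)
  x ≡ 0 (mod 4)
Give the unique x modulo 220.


Moduli 11, 5, 4 are pairwise coprime; by CRT there is a unique solution modulo M = 11 · 5 · 4 = 220.
Solve pairwise, accumulating the modulus:
  Start with x ≡ 0 (mod 11).
  Combine with x ≡ 1 (mod 5): since gcd(11, 5) = 1, we get a unique residue mod 55.
    Write x = 0 + 11·t and substitute into x ≡ 1 (mod 5): 11·t ≡ 1 − 0 = 1 (mod 5).
    Reduce coefficients mod 5: 1·t ≡ 1 (mod 5).
    So t ≡ 1 (mod 5).
    Then x = 0 + 11·1 = 11, valid modulo lcm(11, 5) = 55: x ≡ 11 (mod 55).
  Combine with x ≡ 0 (mod 4): since gcd(55, 4) = 1, we get a unique residue mod 220.
    Write x = 11 + 55·t and substitute into x ≡ 0 (mod 4): 55·t ≡ 0 − 11 = -11 (mod 4).
    Reduce coefficients mod 4: 3·t ≡ 1 (mod 4).
    The inverse of 3 mod 4 is 3 (since 3·3 = 9 = 2·4 + 1), so t ≡ 3·1 = 3 ≡ 3 (mod 4).
    Then x = 11 + 55·3 = 176, valid modulo lcm(55, 4) = 220: x ≡ 176 (mod 220).
Verify: 176 mod 11 = 0 ✓, 176 mod 5 = 1 ✓, 176 mod 4 = 0 ✓.

x ≡ 176 (mod 220).


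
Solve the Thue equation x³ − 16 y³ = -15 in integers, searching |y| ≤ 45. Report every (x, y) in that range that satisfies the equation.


The equation is x³ - 16y³ = -15. For fixed y, x³ = 16·y³ − 15, so a solution requires the RHS to be a perfect cube.
Strategy: iterate y from -45 to 45, compute RHS = 16·y³ − 15, and check whether it is a (positive or negative) perfect cube.
Check small values of y:
  y = 0: RHS = -15 is not a perfect cube.
  y = 1: RHS = 1 = (1)³ ⇒ x = 1 works.
  y = -1: RHS = -31 is not a perfect cube.
  y = 2: RHS = 113 is not a perfect cube.
  y = -2: RHS = -143 is not a perfect cube.
  y = 3: RHS = 417 is not a perfect cube.
  y = -3: RHS = -447 is not a perfect cube.
Continuing the search up to |y| = 45 finds no further solutions beyond those listed.
Collected solutions: (1, 1).

Solutions (with |y| ≤ 45): (1, 1).


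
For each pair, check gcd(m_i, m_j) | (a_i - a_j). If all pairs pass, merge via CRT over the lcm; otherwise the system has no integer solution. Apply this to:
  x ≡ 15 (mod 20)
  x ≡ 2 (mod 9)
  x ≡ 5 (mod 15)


Moduli 20, 9, 15 are not pairwise coprime, so CRT works modulo lcm(m_i) when all pairwise compatibility conditions hold.
Pairwise compatibility: gcd(m_i, m_j) must divide a_i - a_j for every pair.
Merge one congruence at a time:
  Start: x ≡ 15 (mod 20).
  Combine with x ≡ 2 (mod 9): gcd(20, 9) = 1; 2 - 15 = -13, which IS divisible by 1, so compatible.
    Write x = 15 + 20·t and substitute into x ≡ 2 (mod 9): 20·t ≡ 2 − 15 = -13 (mod 9).
    Reduce coefficients mod 9: 2·t ≡ 5 (mod 9).
    The inverse of 2 mod 9 is 5 (since 2·5 = 10 = 1·9 + 1), so t ≡ 5·5 = 25 ≡ 7 (mod 9).
    Then x = 15 + 20·7 = 155, valid modulo lcm(20, 9) = 180: x ≡ 155 (mod 180).
  Combine with x ≡ 5 (mod 15): gcd(180, 15) = 15; 5 - 155 = -150, which IS divisible by 15, so compatible.
    Write x = 155 + 180·t and substitute into x ≡ 5 (mod 15): 180·t ≡ 5 − 155 = -150 (mod 15).
    Divide the congruence (and modulus) by g = 15: 12·t ≡ -10 (mod 1).
    Modulo 1 every t works; take t = 0.
    Then x = 155 + 180·0 = 155, valid modulo lcm(180, 15) = 180: x ≡ 155 (mod 180).
Verify: 155 mod 20 = 15, 155 mod 9 = 2, 155 mod 15 = 5.

x ≡ 155 (mod 180).


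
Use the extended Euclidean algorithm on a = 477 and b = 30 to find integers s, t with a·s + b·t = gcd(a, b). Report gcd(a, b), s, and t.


Euclidean algorithm on (477, 30) — divide until remainder is 0:
  477 = 15 · 30 + 27
  30 = 1 · 27 + 3
  27 = 9 · 3 + 0
gcd(477, 30) = 3.
Track Bezout coefficients alongside the remainders: start with r₀ = 477 = a·1 + b·0 (s = 1, t = 0) and r₁ = 30 = a·0 + b·1 (s = 0, t = 1); each new remainder r_{k+1} = r_{k-1} − q_k·r_k inherits s_{k+1} = s_{k-1} − q_k·s_k, t_{k+1} = t_{k-1} − q_k·t_k, so r_k = a·s_k + b·t_k at every step:
  q = 15: r = 27, s = 1 − 15·0 = 1, t = 0 − 15·1 = -15  (check: 477·1 + 30·(-15) = 27)
  q = 1: r = 3, s = 0 − 1·1 = -1, t = 1 − 1·(-15) = 16  (check: 477·(-1) + 30·16 = 3)
The row with r = 3 (the gcd) gives the Bezout coefficients s = -1, t = 16.
Result: 477 · (-1) + 30 · (16) = 3.

gcd(477, 30) = 3; s = -1, t = 16 (check: 477·(-1) + 30·16 = 3).


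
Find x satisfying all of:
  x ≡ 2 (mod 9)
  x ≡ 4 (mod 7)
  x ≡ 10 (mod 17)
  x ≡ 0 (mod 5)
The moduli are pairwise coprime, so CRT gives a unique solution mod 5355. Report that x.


Product of moduli M = 9 · 7 · 17 · 5 = 5355.
Merge one congruence at a time:
  Start: x ≡ 2 (mod 9).
  Combine with x ≡ 4 (mod 7); new modulus lcm = 63.
    Write x = 2 + 9·t and substitute into x ≡ 4 (mod 7): 9·t ≡ 4 − 2 = 2 (mod 7).
    Reduce coefficients mod 7: 2·t ≡ 2 (mod 7).
    The inverse of 2 mod 7 is 4 (since 2·4 = 8 = 1·7 + 1), so t ≡ 4·2 = 8 ≡ 1 (mod 7).
    Then x = 2 + 9·1 = 11, valid modulo lcm(9, 7) = 63: x ≡ 11 (mod 63).
  Combine with x ≡ 10 (mod 17); new modulus lcm = 1071.
    Write x = 11 + 63·t and substitute into x ≡ 10 (mod 17): 63·t ≡ 10 − 11 = -1 (mod 17).
    Reduce coefficients mod 17: 12·t ≡ 16 (mod 17).
    The inverse of 12 mod 17 is 10 (since 12·10 = 120 = 7·17 + 1), so t ≡ 10·16 = 160 ≡ 7 (mod 17).
    Then x = 11 + 63·7 = 452, valid modulo lcm(63, 17) = 1071: x ≡ 452 (mod 1071).
  Combine with x ≡ 0 (mod 5); new modulus lcm = 5355.
    Write x = 452 + 1071·t and substitute into x ≡ 0 (mod 5): 1071·t ≡ 0 − 452 = -452 (mod 5).
    Reduce coefficients mod 5: 1·t ≡ 3 (mod 5).
    So t ≡ 3 (mod 5).
    Then x = 452 + 1071·3 = 3665, valid modulo lcm(1071, 5) = 5355: x ≡ 3665 (mod 5355).
Verify against each original: 3665 mod 9 = 2, 3665 mod 7 = 4, 3665 mod 17 = 10, 3665 mod 5 = 0.

x ≡ 3665 (mod 5355).


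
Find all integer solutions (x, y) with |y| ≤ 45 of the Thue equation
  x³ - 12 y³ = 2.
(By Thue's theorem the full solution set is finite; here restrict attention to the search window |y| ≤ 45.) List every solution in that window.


The equation is x³ - 12y³ = 2. For fixed y, x³ = 12·y³ + 2, so a solution requires the RHS to be a perfect cube.
Strategy: iterate y from -45 to 45, compute RHS = 12·y³ + 2, and check whether it is a (positive or negative) perfect cube.
Check small values of y:
  y = 0: RHS = 2 is not a perfect cube.
  y = 1: RHS = 14 is not a perfect cube.
  y = -1: RHS = -10 is not a perfect cube.
  y = 2: RHS = 98 is not a perfect cube.
  y = -2: RHS = -94 is not a perfect cube.
  y = 3: RHS = 326 is not a perfect cube.
  y = -3: RHS = -322 is not a perfect cube.
Continuing the search up to |y| = 45 finds no solutions either.
No (x, y) in the scanned range satisfies the equation.

No integer solutions with |y| ≤ 45.


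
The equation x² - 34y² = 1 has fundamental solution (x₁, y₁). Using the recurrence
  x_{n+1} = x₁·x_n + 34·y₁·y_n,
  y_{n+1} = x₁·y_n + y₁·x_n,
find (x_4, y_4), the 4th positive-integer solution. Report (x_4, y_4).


Step 1: Find the fundamental solution (x₁, y₁) of x² - 34y² = 1.
  Expand √34 as a continued fraction. a₀ = ⌊√34⌋ = 5; iterate m_{k+1} = d_k·a_k − m_k, d_{k+1} = (34 − m_{k+1}²)/d_k, a_{k+1} = ⌊(a₀ + m_{k+1})/d_{k+1}⌋ (starting m₀ = 0, d₀ = 1), with convergents p_k = a_k·p_{k-1} + p_{k-2}, q_k = a_k·q_{k-1} + q_{k-2} (p₋₁ = 1, q₋₁ = 0):
  k = 0: a₀ = 5; p₀/q₀ = 5/1; p₀² − 34·q₀² = 25 − 34 = -9.
  k = 1: m = 5, d = 9, a = ⌊(5 + 5)/9⌋ = 1; p/q = (1·5 + 1)/(1·1 + 0) = 6/1; p² − 34·q² = 36 − 34 = 2.
  k = 2: m = 4, d = 2, a = ⌊(5 + 4)/2⌋ = 4; p/q = (4·6 + 5)/(4·1 + 1) = 29/5; p² − 34·q² = 841 − 850 = -9.
  k = 3: m = 4, d = 9, a = ⌊(5 + 4)/9⌋ = 1; p/q = (1·29 + 6)/(1·5 + 1) = 35/6; p² − 34·q² = 1225 − 1224 = 1.
  The first convergent with p² − 34·q² = 1 gives the fundamental solution (x₁, y₁) = (35, 6).
Step 2: Apply the recurrence (x_{n+1}, y_{n+1}) = (x₁x_n + 34y₁y_n, x₁y_n + y₁x_n) repeatedly.
  From (x_1, y_1) = (35, 6): x_2 = 35·35 + 34·6·6 = 2449; y_2 = 35·6 + 6·35 = 420.
  From (x_2, y_2) = (2449, 420): x_3 = 35·2449 + 34·6·420 = 171395; y_3 = 35·420 + 6·2449 = 29394.
  From (x_3, y_3) = (171395, 29394): x_4 = 35·171395 + 34·6·29394 = 11995201; y_4 = 35·29394 + 6·171395 = 2057160.
Step 3: Verify x_4² - 34·y_4² = 143884847030401 - 143884847030400 = 1 (should be 1). ✓

(x_1, y_1) = (35, 6); (x_4, y_4) = (11995201, 2057160).


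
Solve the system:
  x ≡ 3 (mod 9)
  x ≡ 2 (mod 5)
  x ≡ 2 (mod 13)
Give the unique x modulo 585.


Moduli 9, 5, 13 are pairwise coprime; by CRT there is a unique solution modulo M = 9 · 5 · 13 = 585.
Solve pairwise, accumulating the modulus:
  Start with x ≡ 3 (mod 9).
  Combine with x ≡ 2 (mod 5): since gcd(9, 5) = 1, we get a unique residue mod 45.
    Write x = 3 + 9·t and substitute into x ≡ 2 (mod 5): 9·t ≡ 2 − 3 = -1 (mod 5).
    Reduce coefficients mod 5: 4·t ≡ 4 (mod 5).
    The inverse of 4 mod 5 is 4 (since 4·4 = 16 = 3·5 + 1), so t ≡ 4·4 = 16 ≡ 1 (mod 5).
    Then x = 3 + 9·1 = 12, valid modulo lcm(9, 5) = 45: x ≡ 12 (mod 45).
  Combine with x ≡ 2 (mod 13): since gcd(45, 13) = 1, we get a unique residue mod 585.
    Write x = 12 + 45·t and substitute into x ≡ 2 (mod 13): 45·t ≡ 2 − 12 = -10 (mod 13).
    Reduce coefficients mod 13: 6·t ≡ 3 (mod 13).
    The inverse of 6 mod 13 is 11 (since 6·11 = 66 = 5·13 + 1), so t ≡ 11·3 = 33 ≡ 7 (mod 13).
    Then x = 12 + 45·7 = 327, valid modulo lcm(45, 13) = 585: x ≡ 327 (mod 585).
Verify: 327 mod 9 = 3 ✓, 327 mod 5 = 2 ✓, 327 mod 13 = 2 ✓.

x ≡ 327 (mod 585).


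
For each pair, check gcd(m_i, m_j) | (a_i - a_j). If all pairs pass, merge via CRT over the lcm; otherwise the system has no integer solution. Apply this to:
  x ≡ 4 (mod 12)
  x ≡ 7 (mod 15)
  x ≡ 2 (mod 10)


Moduli 12, 15, 10 are not pairwise coprime, so CRT works modulo lcm(m_i) when all pairwise compatibility conditions hold.
Pairwise compatibility: gcd(m_i, m_j) must divide a_i - a_j for every pair.
Merge one congruence at a time:
  Start: x ≡ 4 (mod 12).
  Combine with x ≡ 7 (mod 15): gcd(12, 15) = 3; 7 - 4 = 3, which IS divisible by 3, so compatible.
    Write x = 4 + 12·t and substitute into x ≡ 7 (mod 15): 12·t ≡ 7 − 4 = 3 (mod 15).
    Divide the congruence (and modulus) by g = 3: 4·t ≡ 1 (mod 5).
    The inverse of 4 mod 5 is 4 (since 4·4 = 16 = 3·5 + 1), so t ≡ 4·1 = 4 ≡ 4 (mod 5).
    Then x = 4 + 12·4 = 52, valid modulo lcm(12, 15) = 60: x ≡ 52 (mod 60).
  Combine with x ≡ 2 (mod 10): gcd(60, 10) = 10; 2 - 52 = -50, which IS divisible by 10, so compatible.
    Write x = 52 + 60·t and substitute into x ≡ 2 (mod 10): 60·t ≡ 2 − 52 = -50 (mod 10).
    Divide the congruence (and modulus) by g = 10: 6·t ≡ -5 (mod 1).
    Modulo 1 every t works; take t = 0.
    Then x = 52 + 60·0 = 52, valid modulo lcm(60, 10) = 60: x ≡ 52 (mod 60).
Verify: 52 mod 12 = 4, 52 mod 15 = 7, 52 mod 10 = 2.

x ≡ 52 (mod 60).


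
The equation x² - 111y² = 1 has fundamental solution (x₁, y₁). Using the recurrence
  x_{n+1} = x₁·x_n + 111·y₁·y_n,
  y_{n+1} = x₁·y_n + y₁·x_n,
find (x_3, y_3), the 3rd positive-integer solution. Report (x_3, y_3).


Step 1: Find the fundamental solution (x₁, y₁) of x² - 111y² = 1.
  Expand √111 as a continued fraction. a₀ = ⌊√111⌋ = 10; iterate m_{k+1} = d_k·a_k − m_k, d_{k+1} = (111 − m_{k+1}²)/d_k, a_{k+1} = ⌊(a₀ + m_{k+1})/d_{k+1}⌋ (starting m₀ = 0, d₀ = 1), with convergents p_k = a_k·p_{k-1} + p_{k-2}, q_k = a_k·q_{k-1} + q_{k-2} (p₋₁ = 1, q₋₁ = 0):
  k = 0: a₀ = 10; p₀/q₀ = 10/1; p₀² − 111·q₀² = 100 − 111 = -11.
  k = 1: m = 10, d = 11, a = ⌊(10 + 10)/11⌋ = 1; p/q = (1·10 + 1)/(1·1 + 0) = 11/1; p² − 111·q² = 121 − 111 = 10.
  k = 2: m = 1, d = 10, a = ⌊(10 + 1)/10⌋ = 1; p/q = (1·11 + 10)/(1·1 + 1) = 21/2; p² − 111·q² = 441 − 444 = -3.
  k = 3: m = 9, d = 3, a = ⌊(10 + 9)/3⌋ = 6; p/q = (6·21 + 11)/(6·2 + 1) = 137/13; p² − 111·q² = 18769 − 18759 = 10.
  k = 4: m = 9, d = 10, a = ⌊(10 + 9)/10⌋ = 1; p/q = (1·137 + 21)/(1·13 + 2) = 158/15; p² − 111·q² = 24964 − 24975 = -11.
  k = 5: m = 1, d = 11, a = ⌊(10 + 1)/11⌋ = 1; p/q = (1·158 + 137)/(1·15 + 13) = 295/28; p² − 111·q² = 87025 − 87024 = 1.
  The first convergent with p² − 111·q² = 1 gives the fundamental solution (x₁, y₁) = (295, 28).
Step 2: Apply the recurrence (x_{n+1}, y_{n+1}) = (x₁x_n + 111y₁y_n, x₁y_n + y₁x_n) repeatedly.
  From (x_1, y_1) = (295, 28): x_2 = 295·295 + 111·28·28 = 174049; y_2 = 295·28 + 28·295 = 16520.
  From (x_2, y_2) = (174049, 16520): x_3 = 295·174049 + 111·28·16520 = 102688615; y_3 = 295·16520 + 28·174049 = 9746772.
Step 3: Verify x_3² - 111·y_3² = 10544951650618225 - 10544951650618224 = 1 (should be 1). ✓

(x_1, y_1) = (295, 28); (x_3, y_3) = (102688615, 9746772).


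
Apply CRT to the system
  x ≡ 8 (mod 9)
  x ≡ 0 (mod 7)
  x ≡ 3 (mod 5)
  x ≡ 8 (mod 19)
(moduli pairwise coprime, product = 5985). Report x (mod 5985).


Product of moduli M = 9 · 7 · 5 · 19 = 5985.
Merge one congruence at a time:
  Start: x ≡ 8 (mod 9).
  Combine with x ≡ 0 (mod 7); new modulus lcm = 63.
    Write x = 8 + 9·t and substitute into x ≡ 0 (mod 7): 9·t ≡ 0 − 8 = -8 (mod 7).
    Reduce coefficients mod 7: 2·t ≡ 6 (mod 7).
    The inverse of 2 mod 7 is 4 (since 2·4 = 8 = 1·7 + 1), so t ≡ 4·6 = 24 ≡ 3 (mod 7).
    Then x = 8 + 9·3 = 35, valid modulo lcm(9, 7) = 63: x ≡ 35 (mod 63).
  Combine with x ≡ 3 (mod 5); new modulus lcm = 315.
    Write x = 35 + 63·t and substitute into x ≡ 3 (mod 5): 63·t ≡ 3 − 35 = -32 (mod 5).
    Reduce coefficients mod 5: 3·t ≡ 3 (mod 5).
    The inverse of 3 mod 5 is 2 (since 3·2 = 6 = 1·5 + 1), so t ≡ 2·3 = 6 ≡ 1 (mod 5).
    Then x = 35 + 63·1 = 98, valid modulo lcm(63, 5) = 315: x ≡ 98 (mod 315).
  Combine with x ≡ 8 (mod 19); new modulus lcm = 5985.
    Write x = 98 + 315·t and substitute into x ≡ 8 (mod 19): 315·t ≡ 8 − 98 = -90 (mod 19).
    Reduce coefficients mod 19: 11·t ≡ 5 (mod 19).
    The inverse of 11 mod 19 is 7 (since 11·7 = 77 = 4·19 + 1), so t ≡ 7·5 = 35 ≡ 16 (mod 19).
    Then x = 98 + 315·16 = 5138, valid modulo lcm(315, 19) = 5985: x ≡ 5138 (mod 5985).
Verify against each original: 5138 mod 9 = 8, 5138 mod 7 = 0, 5138 mod 5 = 3, 5138 mod 19 = 8.

x ≡ 5138 (mod 5985).


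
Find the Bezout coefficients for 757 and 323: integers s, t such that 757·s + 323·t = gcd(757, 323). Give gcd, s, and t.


Euclidean algorithm on (757, 323) — divide until remainder is 0:
  757 = 2 · 323 + 111
  323 = 2 · 111 + 101
  111 = 1 · 101 + 10
  101 = 10 · 10 + 1
  10 = 10 · 1 + 0
gcd(757, 323) = 1.
Track Bezout coefficients alongside the remainders: start with r₀ = 757 = a·1 + b·0 (s = 1, t = 0) and r₁ = 323 = a·0 + b·1 (s = 0, t = 1); each new remainder r_{k+1} = r_{k-1} − q_k·r_k inherits s_{k+1} = s_{k-1} − q_k·s_k, t_{k+1} = t_{k-1} − q_k·t_k, so r_k = a·s_k + b·t_k at every step:
  q = 2: r = 111, s = 1 − 2·0 = 1, t = 0 − 2·1 = -2  (check: 757·1 + 323·(-2) = 111)
  q = 2: r = 101, s = 0 − 2·1 = -2, t = 1 − 2·(-2) = 5  (check: 757·(-2) + 323·5 = 101)
  q = 1: r = 10, s = 1 − 1·(-2) = 3, t = -2 − 1·5 = -7  (check: 757·3 + 323·(-7) = 10)
  q = 10: r = 1, s = -2 − 10·3 = -32, t = 5 − 10·(-7) = 75  (check: 757·(-32) + 323·75 = 1)
The row with r = 1 (the gcd) gives the Bezout coefficients s = -32, t = 75.
Result: 757 · (-32) + 323 · (75) = 1.

gcd(757, 323) = 1; s = -32, t = 75 (check: 757·(-32) + 323·75 = 1).


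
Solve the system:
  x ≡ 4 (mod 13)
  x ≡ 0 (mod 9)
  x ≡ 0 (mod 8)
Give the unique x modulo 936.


Moduli 13, 9, 8 are pairwise coprime; by CRT there is a unique solution modulo M = 13 · 9 · 8 = 936.
Solve pairwise, accumulating the modulus:
  Start with x ≡ 4 (mod 13).
  Combine with x ≡ 0 (mod 9): since gcd(13, 9) = 1, we get a unique residue mod 117.
    Write x = 4 + 13·t and substitute into x ≡ 0 (mod 9): 13·t ≡ 0 − 4 = -4 (mod 9).
    Reduce coefficients mod 9: 4·t ≡ 5 (mod 9).
    The inverse of 4 mod 9 is 7 (since 4·7 = 28 = 3·9 + 1), so t ≡ 7·5 = 35 ≡ 8 (mod 9).
    Then x = 4 + 13·8 = 108, valid modulo lcm(13, 9) = 117: x ≡ 108 (mod 117).
  Combine with x ≡ 0 (mod 8): since gcd(117, 8) = 1, we get a unique residue mod 936.
    Write x = 108 + 117·t and substitute into x ≡ 0 (mod 8): 117·t ≡ 0 − 108 = -108 (mod 8).
    Reduce coefficients mod 8: 5·t ≡ 4 (mod 8).
    The inverse of 5 mod 8 is 5 (since 5·5 = 25 = 3·8 + 1), so t ≡ 5·4 = 20 ≡ 4 (mod 8).
    Then x = 108 + 117·4 = 576, valid modulo lcm(117, 8) = 936: x ≡ 576 (mod 936).
Verify: 576 mod 13 = 4 ✓, 576 mod 9 = 0 ✓, 576 mod 8 = 0 ✓.

x ≡ 576 (mod 936).


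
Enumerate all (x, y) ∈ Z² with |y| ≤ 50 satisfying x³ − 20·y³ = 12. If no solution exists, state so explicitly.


The equation is x³ - 20y³ = 12. For fixed y, x³ = 20·y³ + 12, so a solution requires the RHS to be a perfect cube.
Strategy: iterate y from -50 to 50, compute RHS = 20·y³ + 12, and check whether it is a (positive or negative) perfect cube.
Check small values of y:
  y = 0: RHS = 12 is not a perfect cube.
  y = 1: RHS = 32 is not a perfect cube.
  y = -1: RHS = -8 = (-2)³ ⇒ x = -2 works.
  y = 2: RHS = 172 is not a perfect cube.
  y = -2: RHS = -148 is not a perfect cube.
  y = 3: RHS = 552 is not a perfect cube.
  y = -3: RHS = -528 is not a perfect cube.
Continuing the search up to |y| = 50 finds no further solutions beyond those listed.
Collected solutions: (-2, -1).

Solutions (with |y| ≤ 50): (-2, -1).


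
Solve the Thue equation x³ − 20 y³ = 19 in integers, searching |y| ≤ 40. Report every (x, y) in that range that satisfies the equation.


The equation is x³ - 20y³ = 19. For fixed y, x³ = 20·y³ + 19, so a solution requires the RHS to be a perfect cube.
Strategy: iterate y from -40 to 40, compute RHS = 20·y³ + 19, and check whether it is a (positive or negative) perfect cube.
Check small values of y:
  y = 0: RHS = 19 is not a perfect cube.
  y = 1: RHS = 39 is not a perfect cube.
  y = -1: RHS = -1 = (-1)³ ⇒ x = -1 works.
  y = 2: RHS = 179 is not a perfect cube.
  y = -2: RHS = -141 is not a perfect cube.
  y = 3: RHS = 559 is not a perfect cube.
  y = -3: RHS = -521 is not a perfect cube.
Continuing the search up to |y| = 40 finds no further solutions beyond those listed.
Collected solutions: (-1, -1).

Solutions (with |y| ≤ 40): (-1, -1).


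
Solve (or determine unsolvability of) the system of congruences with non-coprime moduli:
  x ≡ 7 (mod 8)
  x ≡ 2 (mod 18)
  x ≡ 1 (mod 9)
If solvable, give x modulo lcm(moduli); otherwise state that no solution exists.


Moduli 8, 18, 9 are not pairwise coprime, so CRT works modulo lcm(m_i) when all pairwise compatibility conditions hold.
Pairwise compatibility: gcd(m_i, m_j) must divide a_i - a_j for every pair.
Merge one congruence at a time:
  Start: x ≡ 7 (mod 8).
  Combine with x ≡ 2 (mod 18): gcd(8, 18) = 2, and 2 - 7 = -5 is NOT divisible by 2.
    ⇒ system is inconsistent (no integer solution).

No solution (the system is inconsistent).


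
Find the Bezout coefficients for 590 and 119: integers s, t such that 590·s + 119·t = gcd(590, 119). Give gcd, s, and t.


Euclidean algorithm on (590, 119) — divide until remainder is 0:
  590 = 4 · 119 + 114
  119 = 1 · 114 + 5
  114 = 22 · 5 + 4
  5 = 1 · 4 + 1
  4 = 4 · 1 + 0
gcd(590, 119) = 1.
Track Bezout coefficients alongside the remainders: start with r₀ = 590 = a·1 + b·0 (s = 1, t = 0) and r₁ = 119 = a·0 + b·1 (s = 0, t = 1); each new remainder r_{k+1} = r_{k-1} − q_k·r_k inherits s_{k+1} = s_{k-1} − q_k·s_k, t_{k+1} = t_{k-1} − q_k·t_k, so r_k = a·s_k + b·t_k at every step:
  q = 4: r = 114, s = 1 − 4·0 = 1, t = 0 − 4·1 = -4  (check: 590·1 + 119·(-4) = 114)
  q = 1: r = 5, s = 0 − 1·1 = -1, t = 1 − 1·(-4) = 5  (check: 590·(-1) + 119·5 = 5)
  q = 22: r = 4, s = 1 − 22·(-1) = 23, t = -4 − 22·5 = -114  (check: 590·23 + 119·(-114) = 4)
  q = 1: r = 1, s = -1 − 1·23 = -24, t = 5 − 1·(-114) = 119  (check: 590·(-24) + 119·119 = 1)
The row with r = 1 (the gcd) gives the Bezout coefficients s = -24, t = 119.
Result: 590 · (-24) + 119 · (119) = 1.

gcd(590, 119) = 1; s = -24, t = 119 (check: 590·(-24) + 119·119 = 1).


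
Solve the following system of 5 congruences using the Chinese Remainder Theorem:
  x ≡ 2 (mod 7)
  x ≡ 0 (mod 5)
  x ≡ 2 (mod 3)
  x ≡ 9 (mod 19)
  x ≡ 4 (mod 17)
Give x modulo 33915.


Product of moduli M = 7 · 5 · 3 · 19 · 17 = 33915.
Merge one congruence at a time:
  Start: x ≡ 2 (mod 7).
  Combine with x ≡ 0 (mod 5); new modulus lcm = 35.
    Write x = 2 + 7·t and substitute into x ≡ 0 (mod 5): 7·t ≡ 0 − 2 = -2 (mod 5).
    Reduce coefficients mod 5: 2·t ≡ 3 (mod 5).
    The inverse of 2 mod 5 is 3 (since 2·3 = 6 = 1·5 + 1), so t ≡ 3·3 = 9 ≡ 4 (mod 5).
    Then x = 2 + 7·4 = 30, valid modulo lcm(7, 5) = 35: x ≡ 30 (mod 35).
  Combine with x ≡ 2 (mod 3); new modulus lcm = 105.
    Write x = 30 + 35·t and substitute into x ≡ 2 (mod 3): 35·t ≡ 2 − 30 = -28 (mod 3).
    Reduce coefficients mod 3: 2·t ≡ 2 (mod 3).
    The inverse of 2 mod 3 is 2 (since 2·2 = 4 = 1·3 + 1), so t ≡ 2·2 = 4 ≡ 1 (mod 3).
    Then x = 30 + 35·1 = 65, valid modulo lcm(35, 3) = 105: x ≡ 65 (mod 105).
  Combine with x ≡ 9 (mod 19); new modulus lcm = 1995.
    Write x = 65 + 105·t and substitute into x ≡ 9 (mod 19): 105·t ≡ 9 − 65 = -56 (mod 19).
    Reduce coefficients mod 19: 10·t ≡ 1 (mod 19).
    The inverse of 10 mod 19 is 2 (since 10·2 = 20 = 1·19 + 1), so t ≡ 2·1 = 2 ≡ 2 (mod 19).
    Then x = 65 + 105·2 = 275, valid modulo lcm(105, 19) = 1995: x ≡ 275 (mod 1995).
  Combine with x ≡ 4 (mod 17); new modulus lcm = 33915.
    Write x = 275 + 1995·t and substitute into x ≡ 4 (mod 17): 1995·t ≡ 4 − 275 = -271 (mod 17).
    Reduce coefficients mod 17: 6·t ≡ 1 (mod 17).
    The inverse of 6 mod 17 is 3 (since 6·3 = 18 = 1·17 + 1), so t ≡ 3·1 = 3 ≡ 3 (mod 17).
    Then x = 275 + 1995·3 = 6260, valid modulo lcm(1995, 17) = 33915: x ≡ 6260 (mod 33915).
Verify against each original: 6260 mod 7 = 2, 6260 mod 5 = 0, 6260 mod 3 = 2, 6260 mod 19 = 9, 6260 mod 17 = 4.

x ≡ 6260 (mod 33915).


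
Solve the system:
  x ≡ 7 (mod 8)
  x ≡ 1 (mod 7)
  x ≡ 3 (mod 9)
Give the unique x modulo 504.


Moduli 8, 7, 9 are pairwise coprime; by CRT there is a unique solution modulo M = 8 · 7 · 9 = 504.
Solve pairwise, accumulating the modulus:
  Start with x ≡ 7 (mod 8).
  Combine with x ≡ 1 (mod 7): since gcd(8, 7) = 1, we get a unique residue mod 56.
    Write x = 7 + 8·t and substitute into x ≡ 1 (mod 7): 8·t ≡ 1 − 7 = -6 (mod 7).
    Reduce coefficients mod 7: 1·t ≡ 1 (mod 7).
    So t ≡ 1 (mod 7).
    Then x = 7 + 8·1 = 15, valid modulo lcm(8, 7) = 56: x ≡ 15 (mod 56).
  Combine with x ≡ 3 (mod 9): since gcd(56, 9) = 1, we get a unique residue mod 504.
    Write x = 15 + 56·t and substitute into x ≡ 3 (mod 9): 56·t ≡ 3 − 15 = -12 (mod 9).
    Reduce coefficients mod 9: 2·t ≡ 6 (mod 9).
    The inverse of 2 mod 9 is 5 (since 2·5 = 10 = 1·9 + 1), so t ≡ 5·6 = 30 ≡ 3 (mod 9).
    Then x = 15 + 56·3 = 183, valid modulo lcm(56, 9) = 504: x ≡ 183 (mod 504).
Verify: 183 mod 8 = 7 ✓, 183 mod 7 = 1 ✓, 183 mod 9 = 3 ✓.

x ≡ 183 (mod 504).


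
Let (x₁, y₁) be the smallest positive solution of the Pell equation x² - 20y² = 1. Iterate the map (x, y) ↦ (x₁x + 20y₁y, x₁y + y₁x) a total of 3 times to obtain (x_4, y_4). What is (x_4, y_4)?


Step 1: Find the fundamental solution (x₁, y₁) of x² - 20y² = 1.
  Expand √20 as a continued fraction. a₀ = ⌊√20⌋ = 4; iterate m_{k+1} = d_k·a_k − m_k, d_{k+1} = (20 − m_{k+1}²)/d_k, a_{k+1} = ⌊(a₀ + m_{k+1})/d_{k+1}⌋ (starting m₀ = 0, d₀ = 1), with convergents p_k = a_k·p_{k-1} + p_{k-2}, q_k = a_k·q_{k-1} + q_{k-2} (p₋₁ = 1, q₋₁ = 0):
  k = 0: a₀ = 4; p₀/q₀ = 4/1; p₀² − 20·q₀² = 16 − 20 = -4.
  k = 1: m = 4, d = 4, a = ⌊(4 + 4)/4⌋ = 2; p/q = (2·4 + 1)/(2·1 + 0) = 9/2; p² − 20·q² = 81 − 80 = 1.
  The first convergent with p² − 20·q² = 1 gives the fundamental solution (x₁, y₁) = (9, 2).
Step 2: Apply the recurrence (x_{n+1}, y_{n+1}) = (x₁x_n + 20y₁y_n, x₁y_n + y₁x_n) repeatedly.
  From (x_1, y_1) = (9, 2): x_2 = 9·9 + 20·2·2 = 161; y_2 = 9·2 + 2·9 = 36.
  From (x_2, y_2) = (161, 36): x_3 = 9·161 + 20·2·36 = 2889; y_3 = 9·36 + 2·161 = 646.
  From (x_3, y_3) = (2889, 646): x_4 = 9·2889 + 20·2·646 = 51841; y_4 = 9·646 + 2·2889 = 11592.
Step 3: Verify x_4² - 20·y_4² = 2687489281 - 2687489280 = 1 (should be 1). ✓

(x_1, y_1) = (9, 2); (x_4, y_4) = (51841, 11592).
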